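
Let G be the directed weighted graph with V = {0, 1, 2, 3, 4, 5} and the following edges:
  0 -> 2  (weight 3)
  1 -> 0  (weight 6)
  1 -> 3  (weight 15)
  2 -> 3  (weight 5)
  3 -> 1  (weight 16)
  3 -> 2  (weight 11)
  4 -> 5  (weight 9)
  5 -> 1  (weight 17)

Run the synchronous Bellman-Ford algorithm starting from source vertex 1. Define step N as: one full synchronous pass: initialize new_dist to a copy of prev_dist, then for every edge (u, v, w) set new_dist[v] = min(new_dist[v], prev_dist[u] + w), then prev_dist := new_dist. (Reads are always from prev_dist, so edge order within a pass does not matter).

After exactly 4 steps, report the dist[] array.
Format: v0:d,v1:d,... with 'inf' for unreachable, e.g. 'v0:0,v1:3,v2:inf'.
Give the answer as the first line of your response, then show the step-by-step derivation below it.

v0:6,v1:0,v2:9,v3:14,v4:inf,v5:inf

step 1: dist = v0:6,v1:0,v2:inf,v3:15,v4:inf,v5:inf
step 2: dist = v0:6,v1:0,v2:9,v3:15,v4:inf,v5:inf
step 3: dist = v0:6,v1:0,v2:9,v3:14,v4:inf,v5:inf
step 4: dist = v0:6,v1:0,v2:9,v3:14,v4:inf,v5:inf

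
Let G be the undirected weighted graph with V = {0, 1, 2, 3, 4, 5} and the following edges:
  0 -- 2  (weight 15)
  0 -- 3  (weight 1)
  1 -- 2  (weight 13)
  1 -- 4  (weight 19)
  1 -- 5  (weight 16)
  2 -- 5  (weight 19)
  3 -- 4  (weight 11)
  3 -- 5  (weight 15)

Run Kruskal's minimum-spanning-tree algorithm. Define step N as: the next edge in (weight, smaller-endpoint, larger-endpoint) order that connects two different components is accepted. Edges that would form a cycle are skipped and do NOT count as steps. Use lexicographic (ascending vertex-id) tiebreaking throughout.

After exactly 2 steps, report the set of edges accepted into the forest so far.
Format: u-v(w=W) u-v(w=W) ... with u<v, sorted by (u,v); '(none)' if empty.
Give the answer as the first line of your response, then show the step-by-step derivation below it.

0-3(w=1) 3-4(w=11)

step 1: add edge 0-3 (w=1); MST = {0-3(w=1)}
step 2: add edge 3-4 (w=11); MST = {0-3(w=1) 3-4(w=11)}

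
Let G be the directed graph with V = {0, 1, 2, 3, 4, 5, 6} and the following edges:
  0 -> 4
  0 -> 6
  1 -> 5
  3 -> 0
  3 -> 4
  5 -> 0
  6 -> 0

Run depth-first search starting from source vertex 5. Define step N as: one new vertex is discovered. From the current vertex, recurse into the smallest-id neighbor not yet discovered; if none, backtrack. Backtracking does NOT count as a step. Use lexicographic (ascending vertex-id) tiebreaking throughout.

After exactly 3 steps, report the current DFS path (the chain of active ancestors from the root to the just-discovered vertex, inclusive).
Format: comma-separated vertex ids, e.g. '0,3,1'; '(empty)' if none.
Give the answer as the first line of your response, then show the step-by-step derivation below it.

5,0,4

step 1: discover 5; path=5; order=5
step 2: discover 0; path=5>0; order=5,0
step 3: discover 4; path=5>0>4; order=5,0,4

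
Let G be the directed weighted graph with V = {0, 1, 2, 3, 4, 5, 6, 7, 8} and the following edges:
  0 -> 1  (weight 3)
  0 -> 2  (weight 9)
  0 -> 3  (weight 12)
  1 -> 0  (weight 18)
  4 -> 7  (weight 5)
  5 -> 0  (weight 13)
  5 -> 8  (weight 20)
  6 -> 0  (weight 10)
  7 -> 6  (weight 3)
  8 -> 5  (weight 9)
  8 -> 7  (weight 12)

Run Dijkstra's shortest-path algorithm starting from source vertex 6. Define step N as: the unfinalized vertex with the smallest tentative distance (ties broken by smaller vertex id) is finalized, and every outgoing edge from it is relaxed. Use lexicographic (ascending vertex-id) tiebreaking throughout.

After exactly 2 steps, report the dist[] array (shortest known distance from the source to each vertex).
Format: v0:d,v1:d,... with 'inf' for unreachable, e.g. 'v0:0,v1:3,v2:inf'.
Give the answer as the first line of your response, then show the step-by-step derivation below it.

v0:10,v1:13,v2:19,v3:22,v4:inf,v5:inf,v6:0,v7:inf,v8:inf

step 1: dist = v0:10,v1:inf,v2:inf,v3:inf,v4:inf,v5:inf,v6:0,v7:inf,v8:inf
step 2: dist = v0:10,v1:13,v2:19,v3:22,v4:inf,v5:inf,v6:0,v7:inf,v8:inf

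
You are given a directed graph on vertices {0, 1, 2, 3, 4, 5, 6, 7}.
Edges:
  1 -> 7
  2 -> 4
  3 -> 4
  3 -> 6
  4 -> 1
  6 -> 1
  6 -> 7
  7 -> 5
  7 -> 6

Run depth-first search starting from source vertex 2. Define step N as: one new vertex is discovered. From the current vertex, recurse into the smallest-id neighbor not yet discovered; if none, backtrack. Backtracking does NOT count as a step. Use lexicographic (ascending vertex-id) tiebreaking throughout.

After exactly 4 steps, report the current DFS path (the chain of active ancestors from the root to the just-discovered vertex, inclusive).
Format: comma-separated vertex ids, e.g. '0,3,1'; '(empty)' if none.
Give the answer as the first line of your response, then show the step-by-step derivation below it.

2,4,1,7

step 1: discover 2; path=2; order=2
step 2: discover 4; path=2>4; order=2,4
step 3: discover 1; path=2>4>1; order=2,4,1
step 4: discover 7; path=2>4>1>7; order=2,4,1,7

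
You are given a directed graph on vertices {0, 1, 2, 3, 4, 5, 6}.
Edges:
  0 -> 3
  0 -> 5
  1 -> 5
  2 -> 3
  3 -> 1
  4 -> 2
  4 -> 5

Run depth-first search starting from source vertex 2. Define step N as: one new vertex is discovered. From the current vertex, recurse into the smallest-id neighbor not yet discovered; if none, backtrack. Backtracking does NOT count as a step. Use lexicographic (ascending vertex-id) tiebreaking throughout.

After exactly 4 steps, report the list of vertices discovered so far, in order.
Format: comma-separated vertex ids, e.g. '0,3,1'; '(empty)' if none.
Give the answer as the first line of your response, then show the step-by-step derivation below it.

2,3,1,5

step 1: discover 2; path=2; order=2
step 2: discover 3; path=2>3; order=2,3
step 3: discover 1; path=2>3>1; order=2,3,1
step 4: discover 5; path=2>3>1>5; order=2,3,1,5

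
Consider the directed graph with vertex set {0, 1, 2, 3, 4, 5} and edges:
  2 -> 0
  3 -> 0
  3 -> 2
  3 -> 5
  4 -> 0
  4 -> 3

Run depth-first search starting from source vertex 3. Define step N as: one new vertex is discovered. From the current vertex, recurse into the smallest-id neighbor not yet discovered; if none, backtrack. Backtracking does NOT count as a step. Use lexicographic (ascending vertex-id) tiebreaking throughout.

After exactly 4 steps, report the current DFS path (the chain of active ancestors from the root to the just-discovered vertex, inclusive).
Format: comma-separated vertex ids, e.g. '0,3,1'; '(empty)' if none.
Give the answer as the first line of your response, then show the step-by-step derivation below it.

3,5

step 1: discover 3; path=3; order=3
step 2: discover 0; path=3>0; order=3,0
step 3: discover 2; path=3>2; order=3,0,2
step 4: discover 5; path=3>5; order=3,0,2,5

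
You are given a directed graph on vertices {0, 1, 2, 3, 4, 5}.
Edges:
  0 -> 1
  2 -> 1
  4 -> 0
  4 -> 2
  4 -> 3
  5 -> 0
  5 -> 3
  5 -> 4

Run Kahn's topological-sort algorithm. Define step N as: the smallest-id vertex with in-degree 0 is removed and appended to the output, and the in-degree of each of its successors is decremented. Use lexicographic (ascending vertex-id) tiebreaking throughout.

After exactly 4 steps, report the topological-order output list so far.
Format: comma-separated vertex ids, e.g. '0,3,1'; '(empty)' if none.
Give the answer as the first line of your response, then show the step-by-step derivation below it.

5,4,0,2

step 1: output 5; order=[5]; indeg=(1,2,1,1,0,0)
step 2: output 4; order=[5,4]; indeg=(0,2,0,0,0,0)
step 3: output 0; order=[5,4,0]; indeg=(0,1,0,0,0,0)
step 4: output 2; order=[5,4,0,2]; indeg=(0,0,0,0,0,0)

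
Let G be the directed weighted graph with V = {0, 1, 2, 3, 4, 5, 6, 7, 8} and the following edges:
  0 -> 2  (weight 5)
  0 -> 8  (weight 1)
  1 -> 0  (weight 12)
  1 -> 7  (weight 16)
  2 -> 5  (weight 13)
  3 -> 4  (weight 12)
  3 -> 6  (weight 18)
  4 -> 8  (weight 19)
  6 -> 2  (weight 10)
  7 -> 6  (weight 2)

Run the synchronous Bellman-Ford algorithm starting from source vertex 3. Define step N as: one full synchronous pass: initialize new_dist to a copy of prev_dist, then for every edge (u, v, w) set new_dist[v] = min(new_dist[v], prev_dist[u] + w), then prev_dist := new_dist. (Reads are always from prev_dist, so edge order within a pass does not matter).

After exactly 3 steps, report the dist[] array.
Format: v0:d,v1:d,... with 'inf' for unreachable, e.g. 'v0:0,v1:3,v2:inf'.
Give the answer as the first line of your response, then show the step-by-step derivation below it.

v0:inf,v1:inf,v2:28,v3:0,v4:12,v5:41,v6:18,v7:inf,v8:31

step 1: dist = v0:inf,v1:inf,v2:inf,v3:0,v4:12,v5:inf,v6:18,v7:inf,v8:inf
step 2: dist = v0:inf,v1:inf,v2:28,v3:0,v4:12,v5:inf,v6:18,v7:inf,v8:31
step 3: dist = v0:inf,v1:inf,v2:28,v3:0,v4:12,v5:41,v6:18,v7:inf,v8:31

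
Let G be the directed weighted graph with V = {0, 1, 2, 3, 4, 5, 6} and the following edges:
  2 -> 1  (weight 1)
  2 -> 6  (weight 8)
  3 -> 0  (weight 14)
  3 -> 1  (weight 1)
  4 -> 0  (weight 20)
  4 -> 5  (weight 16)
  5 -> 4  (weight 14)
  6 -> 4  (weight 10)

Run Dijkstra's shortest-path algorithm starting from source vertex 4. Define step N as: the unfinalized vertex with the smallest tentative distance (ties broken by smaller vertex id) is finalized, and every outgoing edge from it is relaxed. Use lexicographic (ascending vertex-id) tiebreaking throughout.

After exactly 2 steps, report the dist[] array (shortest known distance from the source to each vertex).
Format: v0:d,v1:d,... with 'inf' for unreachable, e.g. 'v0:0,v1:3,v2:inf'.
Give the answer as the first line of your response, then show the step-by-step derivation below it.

v0:20,v1:inf,v2:inf,v3:inf,v4:0,v5:16,v6:inf

step 1: dist = v0:20,v1:inf,v2:inf,v3:inf,v4:0,v5:16,v6:inf
step 2: dist = v0:20,v1:inf,v2:inf,v3:inf,v4:0,v5:16,v6:inf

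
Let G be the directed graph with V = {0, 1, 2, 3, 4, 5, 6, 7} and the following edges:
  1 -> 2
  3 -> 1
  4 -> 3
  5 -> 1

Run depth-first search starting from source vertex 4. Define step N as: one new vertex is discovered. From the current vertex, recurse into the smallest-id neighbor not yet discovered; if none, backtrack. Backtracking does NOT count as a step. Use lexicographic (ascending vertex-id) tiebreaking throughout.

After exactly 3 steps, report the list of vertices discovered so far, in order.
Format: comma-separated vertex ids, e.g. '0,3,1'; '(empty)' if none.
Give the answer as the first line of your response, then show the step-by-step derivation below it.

4,3,1

step 1: discover 4; path=4; order=4
step 2: discover 3; path=4>3; order=4,3
step 3: discover 1; path=4>3>1; order=4,3,1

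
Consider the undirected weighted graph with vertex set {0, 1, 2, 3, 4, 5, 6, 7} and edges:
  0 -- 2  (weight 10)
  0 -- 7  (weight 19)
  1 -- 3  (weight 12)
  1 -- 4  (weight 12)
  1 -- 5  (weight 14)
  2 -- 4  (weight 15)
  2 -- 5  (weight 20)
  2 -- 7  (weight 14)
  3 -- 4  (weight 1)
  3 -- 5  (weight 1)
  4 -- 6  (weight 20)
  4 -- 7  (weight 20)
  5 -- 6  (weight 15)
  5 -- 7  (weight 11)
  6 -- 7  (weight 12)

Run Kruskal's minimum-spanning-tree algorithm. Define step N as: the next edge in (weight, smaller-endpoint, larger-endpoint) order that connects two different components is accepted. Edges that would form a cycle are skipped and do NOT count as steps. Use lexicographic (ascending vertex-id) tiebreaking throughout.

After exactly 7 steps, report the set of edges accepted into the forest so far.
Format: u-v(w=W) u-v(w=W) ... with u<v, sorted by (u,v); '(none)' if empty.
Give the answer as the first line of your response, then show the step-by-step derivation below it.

0-2(w=10) 1-3(w=12) 2-7(w=14) 3-4(w=1) 3-5(w=1) 5-7(w=11) 6-7(w=12)

step 1: add edge 3-4 (w=1); MST = {3-4(w=1)}
step 2: add edge 3-5 (w=1); MST = {3-4(w=1) 3-5(w=1)}
step 3: add edge 0-2 (w=10); MST = {0-2(w=10) 3-4(w=1) 3-5(w=1)}
step 4: add edge 5-7 (w=11); MST = {0-2(w=10) 3-4(w=1) 3-5(w=1) 5-7(w=11)}
step 5: add edge 1-3 (w=12); MST = {0-2(w=10) 1-3(w=12) 3-4(w=1) 3-5(w=1) 5-7(w=11)}
step 6: add edge 6-7 (w=12); MST = {0-2(w=10) 1-3(w=12) 3-4(w=1) 3-5(w=1) 5-7(w=11) 6-7(w=12)}
step 7: add edge 2-7 (w=14); MST = {0-2(w=10) 1-3(w=12) 2-7(w=14) 3-4(w=1) 3-5(w=1) 5-7(w=11) 6-7(w=12)}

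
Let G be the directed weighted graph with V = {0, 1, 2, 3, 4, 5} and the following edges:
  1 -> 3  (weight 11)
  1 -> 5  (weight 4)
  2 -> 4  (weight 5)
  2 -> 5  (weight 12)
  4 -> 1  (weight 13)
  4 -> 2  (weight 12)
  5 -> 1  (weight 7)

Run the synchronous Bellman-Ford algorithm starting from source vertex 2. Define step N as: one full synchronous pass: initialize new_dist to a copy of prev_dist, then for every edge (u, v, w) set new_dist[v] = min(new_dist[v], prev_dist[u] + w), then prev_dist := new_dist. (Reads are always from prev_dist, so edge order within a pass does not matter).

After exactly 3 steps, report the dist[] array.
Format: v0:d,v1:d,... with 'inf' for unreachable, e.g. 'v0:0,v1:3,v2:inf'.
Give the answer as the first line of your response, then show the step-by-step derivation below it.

v0:inf,v1:18,v2:0,v3:29,v4:5,v5:12

step 1: dist = v0:inf,v1:inf,v2:0,v3:inf,v4:5,v5:12
step 2: dist = v0:inf,v1:18,v2:0,v3:inf,v4:5,v5:12
step 3: dist = v0:inf,v1:18,v2:0,v3:29,v4:5,v5:12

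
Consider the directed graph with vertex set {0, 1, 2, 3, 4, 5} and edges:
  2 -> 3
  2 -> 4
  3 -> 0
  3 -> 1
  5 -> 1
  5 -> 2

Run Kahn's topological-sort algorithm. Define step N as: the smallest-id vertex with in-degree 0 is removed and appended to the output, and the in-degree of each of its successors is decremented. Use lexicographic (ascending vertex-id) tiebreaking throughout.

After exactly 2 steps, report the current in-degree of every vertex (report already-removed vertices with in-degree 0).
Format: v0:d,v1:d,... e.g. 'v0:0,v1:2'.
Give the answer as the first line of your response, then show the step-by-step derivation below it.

v0:1,v1:1,v2:0,v3:0,v4:0,v5:0

step 1: output 5; order=[5]; indeg=(1,1,0,1,1,0)
step 2: output 2; order=[5,2]; indeg=(1,1,0,0,0,0)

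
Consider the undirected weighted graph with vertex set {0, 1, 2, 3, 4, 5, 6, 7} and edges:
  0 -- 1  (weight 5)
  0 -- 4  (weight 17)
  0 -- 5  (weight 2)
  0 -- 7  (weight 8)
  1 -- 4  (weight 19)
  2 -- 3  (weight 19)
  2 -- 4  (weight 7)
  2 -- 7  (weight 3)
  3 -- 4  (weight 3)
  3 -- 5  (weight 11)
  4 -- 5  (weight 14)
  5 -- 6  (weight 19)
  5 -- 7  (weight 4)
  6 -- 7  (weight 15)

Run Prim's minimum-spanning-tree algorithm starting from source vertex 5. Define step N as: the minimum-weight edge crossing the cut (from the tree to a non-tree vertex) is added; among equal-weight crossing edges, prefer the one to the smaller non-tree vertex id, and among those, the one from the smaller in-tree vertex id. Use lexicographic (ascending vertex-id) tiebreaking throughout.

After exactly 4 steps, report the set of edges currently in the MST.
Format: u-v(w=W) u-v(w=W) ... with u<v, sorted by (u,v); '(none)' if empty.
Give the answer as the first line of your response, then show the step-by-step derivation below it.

0-1(w=5) 0-5(w=2) 2-7(w=3) 5-7(w=4)

step 1: add edge 0-5 (w=2); MST = {0-5(w=2)}
step 2: add edge 5-7 (w=4); MST = {0-5(w=2) 5-7(w=4)}
step 3: add edge 2-7 (w=3); MST = {0-5(w=2) 2-7(w=3) 5-7(w=4)}
step 4: add edge 0-1 (w=5); MST = {0-1(w=5) 0-5(w=2) 2-7(w=3) 5-7(w=4)}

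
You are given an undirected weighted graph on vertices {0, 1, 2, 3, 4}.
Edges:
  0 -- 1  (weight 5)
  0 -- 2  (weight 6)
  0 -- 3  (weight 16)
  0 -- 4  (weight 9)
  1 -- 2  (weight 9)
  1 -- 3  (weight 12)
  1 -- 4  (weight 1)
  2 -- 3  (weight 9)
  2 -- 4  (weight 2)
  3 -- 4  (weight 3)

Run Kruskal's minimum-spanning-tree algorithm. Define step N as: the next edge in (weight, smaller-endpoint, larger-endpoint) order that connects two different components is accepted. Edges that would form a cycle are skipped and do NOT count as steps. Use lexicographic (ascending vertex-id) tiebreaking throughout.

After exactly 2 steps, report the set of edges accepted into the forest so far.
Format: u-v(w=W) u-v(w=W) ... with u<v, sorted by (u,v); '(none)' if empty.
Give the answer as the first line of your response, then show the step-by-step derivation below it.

1-4(w=1) 2-4(w=2)

step 1: add edge 1-4 (w=1); MST = {1-4(w=1)}
step 2: add edge 2-4 (w=2); MST = {1-4(w=1) 2-4(w=2)}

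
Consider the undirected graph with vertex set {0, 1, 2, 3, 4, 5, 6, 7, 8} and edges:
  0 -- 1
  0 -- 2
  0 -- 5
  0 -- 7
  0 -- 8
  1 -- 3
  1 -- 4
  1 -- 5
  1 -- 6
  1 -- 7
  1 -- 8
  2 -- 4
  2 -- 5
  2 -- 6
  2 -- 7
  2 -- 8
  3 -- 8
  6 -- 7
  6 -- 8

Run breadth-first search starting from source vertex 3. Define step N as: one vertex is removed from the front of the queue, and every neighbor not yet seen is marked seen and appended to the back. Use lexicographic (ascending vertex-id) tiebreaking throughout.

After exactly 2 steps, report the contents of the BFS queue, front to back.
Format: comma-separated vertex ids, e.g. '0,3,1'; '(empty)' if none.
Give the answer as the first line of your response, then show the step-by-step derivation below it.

8,0,4,5,6,7

step 1: dequeue 3; queue=[1,8]; order=3
step 2: dequeue 1; queue=[8,0,4,5,6,7]; order=3,1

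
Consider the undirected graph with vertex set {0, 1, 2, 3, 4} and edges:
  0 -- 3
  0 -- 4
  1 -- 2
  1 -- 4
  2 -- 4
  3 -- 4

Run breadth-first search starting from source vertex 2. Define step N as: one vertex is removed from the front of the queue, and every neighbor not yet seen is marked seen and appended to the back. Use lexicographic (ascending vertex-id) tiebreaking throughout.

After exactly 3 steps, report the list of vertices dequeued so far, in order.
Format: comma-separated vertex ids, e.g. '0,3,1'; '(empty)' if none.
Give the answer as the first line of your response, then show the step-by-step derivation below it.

2,1,4

step 1: dequeue 2; queue=[1,4]; order=2
step 2: dequeue 1; queue=[4]; order=2,1
step 3: dequeue 4; queue=[0,3]; order=2,1,4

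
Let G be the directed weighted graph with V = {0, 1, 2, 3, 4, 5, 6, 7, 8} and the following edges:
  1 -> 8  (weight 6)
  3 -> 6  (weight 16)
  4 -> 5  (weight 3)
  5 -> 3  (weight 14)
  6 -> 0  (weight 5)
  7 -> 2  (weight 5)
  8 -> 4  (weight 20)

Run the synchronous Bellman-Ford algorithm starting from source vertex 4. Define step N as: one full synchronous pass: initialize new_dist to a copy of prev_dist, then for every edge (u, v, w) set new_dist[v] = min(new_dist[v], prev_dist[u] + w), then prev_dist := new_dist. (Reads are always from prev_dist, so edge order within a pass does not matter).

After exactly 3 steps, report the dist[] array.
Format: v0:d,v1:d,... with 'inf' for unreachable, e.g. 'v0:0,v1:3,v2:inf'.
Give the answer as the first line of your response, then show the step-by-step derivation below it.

v0:inf,v1:inf,v2:inf,v3:17,v4:0,v5:3,v6:33,v7:inf,v8:inf

step 1: dist = v0:inf,v1:inf,v2:inf,v3:inf,v4:0,v5:3,v6:inf,v7:inf,v8:inf
step 2: dist = v0:inf,v1:inf,v2:inf,v3:17,v4:0,v5:3,v6:inf,v7:inf,v8:inf
step 3: dist = v0:inf,v1:inf,v2:inf,v3:17,v4:0,v5:3,v6:33,v7:inf,v8:inf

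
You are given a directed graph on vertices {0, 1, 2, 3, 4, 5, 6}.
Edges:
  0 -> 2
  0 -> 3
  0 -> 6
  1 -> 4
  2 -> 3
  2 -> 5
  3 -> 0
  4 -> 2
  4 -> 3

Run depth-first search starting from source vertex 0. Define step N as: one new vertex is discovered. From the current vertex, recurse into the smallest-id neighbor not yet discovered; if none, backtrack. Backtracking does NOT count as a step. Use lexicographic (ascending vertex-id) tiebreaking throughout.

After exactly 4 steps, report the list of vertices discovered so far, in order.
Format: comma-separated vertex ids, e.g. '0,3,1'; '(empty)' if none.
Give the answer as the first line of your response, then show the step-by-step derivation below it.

0,2,3,5

step 1: discover 0; path=0; order=0
step 2: discover 2; path=0>2; order=0,2
step 3: discover 3; path=0>2>3; order=0,2,3
step 4: discover 5; path=0>2>5; order=0,2,3,5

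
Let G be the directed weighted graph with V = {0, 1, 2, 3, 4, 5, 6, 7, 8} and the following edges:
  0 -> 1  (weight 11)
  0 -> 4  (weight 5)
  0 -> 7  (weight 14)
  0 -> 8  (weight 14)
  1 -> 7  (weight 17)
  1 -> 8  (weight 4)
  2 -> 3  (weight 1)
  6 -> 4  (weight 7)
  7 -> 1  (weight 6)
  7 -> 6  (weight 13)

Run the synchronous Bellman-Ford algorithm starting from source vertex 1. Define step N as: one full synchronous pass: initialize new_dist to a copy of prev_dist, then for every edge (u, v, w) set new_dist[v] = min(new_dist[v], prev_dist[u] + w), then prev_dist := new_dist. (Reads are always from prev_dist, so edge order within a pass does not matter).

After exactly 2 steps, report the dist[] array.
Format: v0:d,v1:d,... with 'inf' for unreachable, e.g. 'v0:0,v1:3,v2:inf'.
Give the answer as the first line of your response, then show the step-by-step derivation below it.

v0:inf,v1:0,v2:inf,v3:inf,v4:inf,v5:inf,v6:30,v7:17,v8:4

step 1: dist = v0:inf,v1:0,v2:inf,v3:inf,v4:inf,v5:inf,v6:inf,v7:17,v8:4
step 2: dist = v0:inf,v1:0,v2:inf,v3:inf,v4:inf,v5:inf,v6:30,v7:17,v8:4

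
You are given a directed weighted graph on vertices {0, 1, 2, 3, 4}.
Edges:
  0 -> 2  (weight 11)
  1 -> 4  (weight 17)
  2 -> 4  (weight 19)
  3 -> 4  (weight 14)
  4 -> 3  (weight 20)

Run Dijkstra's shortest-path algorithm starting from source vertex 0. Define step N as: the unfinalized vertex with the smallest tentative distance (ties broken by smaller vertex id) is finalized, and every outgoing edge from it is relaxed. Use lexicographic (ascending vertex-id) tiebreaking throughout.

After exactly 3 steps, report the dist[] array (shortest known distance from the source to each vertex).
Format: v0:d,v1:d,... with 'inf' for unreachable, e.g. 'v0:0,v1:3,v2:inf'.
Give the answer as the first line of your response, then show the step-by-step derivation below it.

v0:0,v1:inf,v2:11,v3:50,v4:30

step 1: dist = v0:0,v1:inf,v2:11,v3:inf,v4:inf
step 2: dist = v0:0,v1:inf,v2:11,v3:inf,v4:30
step 3: dist = v0:0,v1:inf,v2:11,v3:50,v4:30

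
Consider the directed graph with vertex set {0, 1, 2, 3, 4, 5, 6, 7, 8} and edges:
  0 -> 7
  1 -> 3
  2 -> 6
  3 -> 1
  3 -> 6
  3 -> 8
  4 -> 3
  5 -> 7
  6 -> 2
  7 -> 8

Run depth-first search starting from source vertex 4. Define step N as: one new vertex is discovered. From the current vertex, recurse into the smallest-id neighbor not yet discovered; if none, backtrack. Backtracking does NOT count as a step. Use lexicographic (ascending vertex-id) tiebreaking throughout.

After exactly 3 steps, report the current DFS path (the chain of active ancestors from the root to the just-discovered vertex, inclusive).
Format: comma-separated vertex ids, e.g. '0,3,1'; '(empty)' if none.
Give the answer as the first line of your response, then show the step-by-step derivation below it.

4,3,1

step 1: discover 4; path=4; order=4
step 2: discover 3; path=4>3; order=4,3
step 3: discover 1; path=4>3>1; order=4,3,1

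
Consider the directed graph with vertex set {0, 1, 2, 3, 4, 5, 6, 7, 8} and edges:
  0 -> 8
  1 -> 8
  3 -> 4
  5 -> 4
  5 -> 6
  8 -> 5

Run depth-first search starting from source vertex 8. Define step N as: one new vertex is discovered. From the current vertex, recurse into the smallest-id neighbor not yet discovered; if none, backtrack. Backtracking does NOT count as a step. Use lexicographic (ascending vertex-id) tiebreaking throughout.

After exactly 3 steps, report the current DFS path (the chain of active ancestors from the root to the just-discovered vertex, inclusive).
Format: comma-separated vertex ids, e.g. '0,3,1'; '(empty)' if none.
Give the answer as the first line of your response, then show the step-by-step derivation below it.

8,5,4

step 1: discover 8; path=8; order=8
step 2: discover 5; path=8>5; order=8,5
step 3: discover 4; path=8>5>4; order=8,5,4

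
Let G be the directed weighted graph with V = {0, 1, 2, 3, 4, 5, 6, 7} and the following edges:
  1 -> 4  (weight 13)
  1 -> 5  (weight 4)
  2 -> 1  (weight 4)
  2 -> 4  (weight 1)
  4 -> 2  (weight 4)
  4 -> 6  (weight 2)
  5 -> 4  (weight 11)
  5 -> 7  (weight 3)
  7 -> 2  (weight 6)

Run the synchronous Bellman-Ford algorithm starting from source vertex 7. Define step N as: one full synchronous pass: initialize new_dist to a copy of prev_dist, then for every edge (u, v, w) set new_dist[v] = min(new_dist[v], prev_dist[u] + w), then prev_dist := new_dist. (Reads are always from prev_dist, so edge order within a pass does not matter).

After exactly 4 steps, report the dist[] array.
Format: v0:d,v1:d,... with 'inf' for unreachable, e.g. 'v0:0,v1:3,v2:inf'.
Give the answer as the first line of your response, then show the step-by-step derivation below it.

v0:inf,v1:10,v2:6,v3:inf,v4:7,v5:14,v6:9,v7:0

step 1: dist = v0:inf,v1:inf,v2:6,v3:inf,v4:inf,v5:inf,v6:inf,v7:0
step 2: dist = v0:inf,v1:10,v2:6,v3:inf,v4:7,v5:inf,v6:inf,v7:0
step 3: dist = v0:inf,v1:10,v2:6,v3:inf,v4:7,v5:14,v6:9,v7:0
step 4: dist = v0:inf,v1:10,v2:6,v3:inf,v4:7,v5:14,v6:9,v7:0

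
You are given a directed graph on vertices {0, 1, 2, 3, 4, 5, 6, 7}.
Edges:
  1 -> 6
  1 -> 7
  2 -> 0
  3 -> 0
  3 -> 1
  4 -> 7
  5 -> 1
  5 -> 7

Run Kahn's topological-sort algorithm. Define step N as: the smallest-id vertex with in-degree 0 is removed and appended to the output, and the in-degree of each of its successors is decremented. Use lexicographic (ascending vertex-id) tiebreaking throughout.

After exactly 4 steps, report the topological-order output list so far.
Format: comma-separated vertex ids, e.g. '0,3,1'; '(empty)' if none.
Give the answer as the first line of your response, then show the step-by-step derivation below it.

2,3,0,4

step 1: output 2; order=[2]; indeg=(1,2,0,0,0,0,1,3)
step 2: output 3; order=[2,3]; indeg=(0,1,0,0,0,0,1,3)
step 3: output 0; order=[2,3,0]; indeg=(0,1,0,0,0,0,1,3)
step 4: output 4; order=[2,3,0,4]; indeg=(0,1,0,0,0,0,1,2)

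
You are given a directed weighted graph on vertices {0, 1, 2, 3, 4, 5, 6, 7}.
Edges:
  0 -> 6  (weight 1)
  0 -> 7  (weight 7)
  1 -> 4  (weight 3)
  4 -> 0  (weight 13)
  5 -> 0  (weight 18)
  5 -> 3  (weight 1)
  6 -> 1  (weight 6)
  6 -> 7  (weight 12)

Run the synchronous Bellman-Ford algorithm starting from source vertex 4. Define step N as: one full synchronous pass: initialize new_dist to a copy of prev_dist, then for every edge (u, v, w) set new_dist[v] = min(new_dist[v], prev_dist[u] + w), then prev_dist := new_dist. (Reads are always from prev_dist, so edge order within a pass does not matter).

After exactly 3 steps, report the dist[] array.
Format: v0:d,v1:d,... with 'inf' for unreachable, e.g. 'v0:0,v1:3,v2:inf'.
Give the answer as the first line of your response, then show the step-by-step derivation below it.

v0:13,v1:20,v2:inf,v3:inf,v4:0,v5:inf,v6:14,v7:20

step 1: dist = v0:13,v1:inf,v2:inf,v3:inf,v4:0,v5:inf,v6:inf,v7:inf
step 2: dist = v0:13,v1:inf,v2:inf,v3:inf,v4:0,v5:inf,v6:14,v7:20
step 3: dist = v0:13,v1:20,v2:inf,v3:inf,v4:0,v5:inf,v6:14,v7:20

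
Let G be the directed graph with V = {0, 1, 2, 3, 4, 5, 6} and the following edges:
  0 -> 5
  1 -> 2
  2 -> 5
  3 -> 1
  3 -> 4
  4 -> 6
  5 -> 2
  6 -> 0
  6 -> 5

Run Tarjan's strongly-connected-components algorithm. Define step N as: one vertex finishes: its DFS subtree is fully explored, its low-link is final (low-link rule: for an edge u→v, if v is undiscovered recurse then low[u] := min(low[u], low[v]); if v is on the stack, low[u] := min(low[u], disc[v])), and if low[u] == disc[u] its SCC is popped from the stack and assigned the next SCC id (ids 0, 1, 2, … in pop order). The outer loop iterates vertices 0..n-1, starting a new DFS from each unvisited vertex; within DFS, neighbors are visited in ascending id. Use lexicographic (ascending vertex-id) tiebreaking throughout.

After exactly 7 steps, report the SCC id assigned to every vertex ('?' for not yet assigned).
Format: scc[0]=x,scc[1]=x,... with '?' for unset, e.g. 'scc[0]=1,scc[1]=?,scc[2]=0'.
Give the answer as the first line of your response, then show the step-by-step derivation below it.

scc[0]=1,scc[1]=2,scc[2]=0,scc[3]=5,scc[4]=4,scc[5]=0,scc[6]=3

step 1: low=(low[0]=0,low[1]=?,low[2]=1,low[3]=?,low[4]=?,low[5]=1,low[6]=?); scc=(scc[0]=?,scc[1]=?,scc[2]=?,scc[3]=?,scc[4]=?,scc[5]=?,scc[6]=?)
step 2: low=(low[0]=0,low[1]=?,low[2]=1,low[3]=?,low[4]=?,low[5]=1,low[6]=?); scc=(scc[0]=?,scc[1]=?,scc[2]=0,scc[3]=?,scc[4]=?,scc[5]=0,scc[6]=?)
step 3: low=(low[0]=0,low[1]=?,low[2]=1,low[3]=?,low[4]=?,low[5]=1,low[6]=?); scc=(scc[0]=1,scc[1]=?,scc[2]=0,scc[3]=?,scc[4]=?,scc[5]=0,scc[6]=?)
step 4: low=(low[0]=0,low[1]=3,low[2]=1,low[3]=?,low[4]=?,low[5]=1,low[6]=?); scc=(scc[0]=1,scc[1]=2,scc[2]=0,scc[3]=?,scc[4]=?,scc[5]=0,scc[6]=?)
step 5: low=(low[0]=0,low[1]=3,low[2]=1,low[3]=4,low[4]=5,low[5]=1,low[6]=6); scc=(scc[0]=1,scc[1]=2,scc[2]=0,scc[3]=?,scc[4]=?,scc[5]=0,scc[6]=3)
step 6: low=(low[0]=0,low[1]=3,low[2]=1,low[3]=4,low[4]=5,low[5]=1,low[6]=6); scc=(scc[0]=1,scc[1]=2,scc[2]=0,scc[3]=?,scc[4]=4,scc[5]=0,scc[6]=3)
step 7: low=(low[0]=0,low[1]=3,low[2]=1,low[3]=4,low[4]=5,low[5]=1,low[6]=6); scc=(scc[0]=1,scc[1]=2,scc[2]=0,scc[3]=5,scc[4]=4,scc[5]=0,scc[6]=3)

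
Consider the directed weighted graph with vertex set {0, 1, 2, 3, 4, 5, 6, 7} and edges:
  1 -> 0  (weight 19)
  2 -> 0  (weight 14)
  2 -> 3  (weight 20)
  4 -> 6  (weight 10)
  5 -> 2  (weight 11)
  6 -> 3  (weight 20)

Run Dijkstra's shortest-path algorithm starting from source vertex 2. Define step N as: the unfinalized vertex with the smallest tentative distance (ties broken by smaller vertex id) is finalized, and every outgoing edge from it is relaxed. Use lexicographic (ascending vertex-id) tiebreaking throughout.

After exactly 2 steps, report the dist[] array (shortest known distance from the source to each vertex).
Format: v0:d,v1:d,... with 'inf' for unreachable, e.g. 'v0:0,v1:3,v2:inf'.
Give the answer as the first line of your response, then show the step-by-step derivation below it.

v0:14,v1:inf,v2:0,v3:20,v4:inf,v5:inf,v6:inf,v7:inf

step 1: dist = v0:14,v1:inf,v2:0,v3:20,v4:inf,v5:inf,v6:inf,v7:inf
step 2: dist = v0:14,v1:inf,v2:0,v3:20,v4:inf,v5:inf,v6:inf,v7:inf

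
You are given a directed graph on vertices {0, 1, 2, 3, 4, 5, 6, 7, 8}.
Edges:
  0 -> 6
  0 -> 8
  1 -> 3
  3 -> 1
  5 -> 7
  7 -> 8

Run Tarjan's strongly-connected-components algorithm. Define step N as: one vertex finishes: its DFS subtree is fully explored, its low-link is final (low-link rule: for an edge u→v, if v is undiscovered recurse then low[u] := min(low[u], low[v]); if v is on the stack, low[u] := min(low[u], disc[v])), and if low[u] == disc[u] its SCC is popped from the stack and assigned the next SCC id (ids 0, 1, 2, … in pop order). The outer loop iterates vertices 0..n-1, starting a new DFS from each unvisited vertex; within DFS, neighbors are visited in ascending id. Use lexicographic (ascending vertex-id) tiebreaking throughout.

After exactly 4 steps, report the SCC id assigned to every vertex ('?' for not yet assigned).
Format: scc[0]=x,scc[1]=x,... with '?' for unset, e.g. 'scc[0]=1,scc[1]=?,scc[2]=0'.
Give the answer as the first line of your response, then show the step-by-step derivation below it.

scc[0]=2,scc[1]=?,scc[2]=?,scc[3]=?,scc[4]=?,scc[5]=?,scc[6]=0,scc[7]=?,scc[8]=1

step 1: low=(low[0]=0,low[1]=?,low[2]=?,low[3]=?,low[4]=?,low[5]=?,low[6]=1,low[7]=?,low[8]=?); scc=(scc[0]=?,scc[1]=?,scc[2]=?,scc[3]=?,scc[4]=?,scc[5]=?,scc[6]=0,scc[7]=?,scc[8]=?)
step 2: low=(low[0]=0,low[1]=?,low[2]=?,low[3]=?,low[4]=?,low[5]=?,low[6]=1,low[7]=?,low[8]=2); scc=(scc[0]=?,scc[1]=?,scc[2]=?,scc[3]=?,scc[4]=?,scc[5]=?,scc[6]=0,scc[7]=?,scc[8]=1)
step 3: low=(low[0]=0,low[1]=?,low[2]=?,low[3]=?,low[4]=?,low[5]=?,low[6]=1,low[7]=?,low[8]=2); scc=(scc[0]=2,scc[1]=?,scc[2]=?,scc[3]=?,scc[4]=?,scc[5]=?,scc[6]=0,scc[7]=?,scc[8]=1)
step 4: low=(low[0]=0,low[1]=3,low[2]=?,low[3]=3,low[4]=?,low[5]=?,low[6]=1,low[7]=?,low[8]=2); scc=(scc[0]=2,scc[1]=?,scc[2]=?,scc[3]=?,scc[4]=?,scc[5]=?,scc[6]=0,scc[7]=?,scc[8]=1)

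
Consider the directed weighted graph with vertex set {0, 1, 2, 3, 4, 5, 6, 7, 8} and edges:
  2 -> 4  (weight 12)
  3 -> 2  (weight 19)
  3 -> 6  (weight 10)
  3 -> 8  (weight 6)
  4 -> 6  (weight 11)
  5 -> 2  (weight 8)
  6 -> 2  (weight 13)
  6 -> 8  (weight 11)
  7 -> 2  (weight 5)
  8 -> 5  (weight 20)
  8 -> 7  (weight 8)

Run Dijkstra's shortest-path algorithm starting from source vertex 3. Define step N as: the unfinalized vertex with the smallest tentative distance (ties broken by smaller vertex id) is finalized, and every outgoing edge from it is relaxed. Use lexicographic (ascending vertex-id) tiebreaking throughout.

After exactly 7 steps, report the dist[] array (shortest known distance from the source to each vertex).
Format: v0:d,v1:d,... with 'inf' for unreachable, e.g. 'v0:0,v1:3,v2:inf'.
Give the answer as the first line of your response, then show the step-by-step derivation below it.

v0:inf,v1:inf,v2:19,v3:0,v4:31,v5:26,v6:10,v7:14,v8:6

step 1: dist = v0:inf,v1:inf,v2:19,v3:0,v4:inf,v5:inf,v6:10,v7:inf,v8:6
step 2: dist = v0:inf,v1:inf,v2:19,v3:0,v4:inf,v5:26,v6:10,v7:14,v8:6
step 3: dist = v0:inf,v1:inf,v2:19,v3:0,v4:inf,v5:26,v6:10,v7:14,v8:6
step 4: dist = v0:inf,v1:inf,v2:19,v3:0,v4:inf,v5:26,v6:10,v7:14,v8:6
step 5: dist = v0:inf,v1:inf,v2:19,v3:0,v4:31,v5:26,v6:10,v7:14,v8:6
step 6: dist = v0:inf,v1:inf,v2:19,v3:0,v4:31,v5:26,v6:10,v7:14,v8:6
step 7: dist = v0:inf,v1:inf,v2:19,v3:0,v4:31,v5:26,v6:10,v7:14,v8:6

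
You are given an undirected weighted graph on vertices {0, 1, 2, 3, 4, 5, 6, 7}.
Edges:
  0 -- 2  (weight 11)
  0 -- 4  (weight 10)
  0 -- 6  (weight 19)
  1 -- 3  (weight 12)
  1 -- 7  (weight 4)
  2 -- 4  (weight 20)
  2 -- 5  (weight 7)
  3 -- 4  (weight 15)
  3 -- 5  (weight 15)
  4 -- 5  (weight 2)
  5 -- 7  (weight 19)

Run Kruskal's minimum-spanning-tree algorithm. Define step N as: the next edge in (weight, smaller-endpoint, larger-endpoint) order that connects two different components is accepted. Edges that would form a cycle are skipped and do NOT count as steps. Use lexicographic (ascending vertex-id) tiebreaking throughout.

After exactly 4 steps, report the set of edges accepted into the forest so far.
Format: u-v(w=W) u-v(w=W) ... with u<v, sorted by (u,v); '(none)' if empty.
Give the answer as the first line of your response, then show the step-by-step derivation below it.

0-4(w=10) 1-7(w=4) 2-5(w=7) 4-5(w=2)

step 1: add edge 4-5 (w=2); MST = {4-5(w=2)}
step 2: add edge 1-7 (w=4); MST = {1-7(w=4) 4-5(w=2)}
step 3: add edge 2-5 (w=7); MST = {1-7(w=4) 2-5(w=7) 4-5(w=2)}
step 4: add edge 0-4 (w=10); MST = {0-4(w=10) 1-7(w=4) 2-5(w=7) 4-5(w=2)}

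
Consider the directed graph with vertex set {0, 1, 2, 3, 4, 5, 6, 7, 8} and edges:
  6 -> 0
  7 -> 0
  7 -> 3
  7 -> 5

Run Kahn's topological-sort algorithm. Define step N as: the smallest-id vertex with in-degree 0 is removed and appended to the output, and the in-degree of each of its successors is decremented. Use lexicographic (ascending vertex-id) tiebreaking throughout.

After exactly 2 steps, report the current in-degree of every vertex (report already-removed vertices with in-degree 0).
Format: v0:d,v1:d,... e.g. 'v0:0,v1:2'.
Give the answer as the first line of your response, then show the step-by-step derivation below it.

v0:2,v1:0,v2:0,v3:1,v4:0,v5:1,v6:0,v7:0,v8:0

step 1: output 1; order=[1]; indeg=(2,0,0,1,0,1,0,0,0)
step 2: output 2; order=[1,2]; indeg=(2,0,0,1,0,1,0,0,0)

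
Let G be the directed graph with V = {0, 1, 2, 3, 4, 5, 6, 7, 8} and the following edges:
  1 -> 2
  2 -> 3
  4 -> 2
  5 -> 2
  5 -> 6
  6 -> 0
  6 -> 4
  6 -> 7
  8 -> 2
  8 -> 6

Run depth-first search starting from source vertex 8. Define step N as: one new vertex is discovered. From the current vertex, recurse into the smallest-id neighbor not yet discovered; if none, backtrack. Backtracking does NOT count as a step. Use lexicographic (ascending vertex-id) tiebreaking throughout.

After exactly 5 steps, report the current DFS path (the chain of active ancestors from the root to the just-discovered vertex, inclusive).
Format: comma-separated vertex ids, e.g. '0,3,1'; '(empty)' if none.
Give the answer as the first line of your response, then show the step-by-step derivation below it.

8,6,0

step 1: discover 8; path=8; order=8
step 2: discover 2; path=8>2; order=8,2
step 3: discover 3; path=8>2>3; order=8,2,3
step 4: discover 6; path=8>6; order=8,2,3,6
step 5: discover 0; path=8>6>0; order=8,2,3,6,0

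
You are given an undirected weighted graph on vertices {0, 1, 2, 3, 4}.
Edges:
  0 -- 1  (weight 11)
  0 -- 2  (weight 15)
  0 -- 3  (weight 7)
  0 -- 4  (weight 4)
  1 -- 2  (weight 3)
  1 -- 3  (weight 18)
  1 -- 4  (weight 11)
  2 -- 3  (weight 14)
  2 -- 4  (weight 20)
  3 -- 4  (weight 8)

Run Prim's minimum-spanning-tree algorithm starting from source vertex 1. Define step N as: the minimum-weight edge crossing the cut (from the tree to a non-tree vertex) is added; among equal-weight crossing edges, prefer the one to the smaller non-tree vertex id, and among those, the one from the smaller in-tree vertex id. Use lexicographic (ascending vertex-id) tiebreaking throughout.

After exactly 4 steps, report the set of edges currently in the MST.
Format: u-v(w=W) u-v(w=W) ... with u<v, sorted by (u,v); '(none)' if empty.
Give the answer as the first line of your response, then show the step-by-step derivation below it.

0-1(w=11) 0-3(w=7) 0-4(w=4) 1-2(w=3)

step 1: add edge 1-2 (w=3); MST = {1-2(w=3)}
step 2: add edge 0-1 (w=11); MST = {0-1(w=11) 1-2(w=3)}
step 3: add edge 0-4 (w=4); MST = {0-1(w=11) 0-4(w=4) 1-2(w=3)}
step 4: add edge 0-3 (w=7); MST = {0-1(w=11) 0-3(w=7) 0-4(w=4) 1-2(w=3)}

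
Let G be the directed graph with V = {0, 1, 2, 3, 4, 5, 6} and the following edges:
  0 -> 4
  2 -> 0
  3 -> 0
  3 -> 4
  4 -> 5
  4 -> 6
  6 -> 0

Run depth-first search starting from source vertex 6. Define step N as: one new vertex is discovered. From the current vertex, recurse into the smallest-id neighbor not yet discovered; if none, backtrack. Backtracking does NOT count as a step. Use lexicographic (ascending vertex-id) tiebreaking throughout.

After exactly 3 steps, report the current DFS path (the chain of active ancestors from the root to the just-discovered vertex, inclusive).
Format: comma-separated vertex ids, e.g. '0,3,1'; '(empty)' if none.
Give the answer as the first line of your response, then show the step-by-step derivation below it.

6,0,4

step 1: discover 6; path=6; order=6
step 2: discover 0; path=6>0; order=6,0
step 3: discover 4; path=6>0>4; order=6,0,4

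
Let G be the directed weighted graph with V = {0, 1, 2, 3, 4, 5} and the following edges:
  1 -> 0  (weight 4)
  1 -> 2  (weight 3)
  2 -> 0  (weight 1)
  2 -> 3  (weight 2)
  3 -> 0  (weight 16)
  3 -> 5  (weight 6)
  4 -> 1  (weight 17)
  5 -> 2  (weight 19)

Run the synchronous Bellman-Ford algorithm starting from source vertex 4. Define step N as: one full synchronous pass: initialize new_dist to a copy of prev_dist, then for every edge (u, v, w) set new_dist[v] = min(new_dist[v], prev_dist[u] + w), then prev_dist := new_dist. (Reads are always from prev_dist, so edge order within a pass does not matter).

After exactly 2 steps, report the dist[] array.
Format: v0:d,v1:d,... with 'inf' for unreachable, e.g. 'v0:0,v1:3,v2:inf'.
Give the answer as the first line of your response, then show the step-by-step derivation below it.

v0:21,v1:17,v2:20,v3:inf,v4:0,v5:inf

step 1: dist = v0:inf,v1:17,v2:inf,v3:inf,v4:0,v5:inf
step 2: dist = v0:21,v1:17,v2:20,v3:inf,v4:0,v5:inf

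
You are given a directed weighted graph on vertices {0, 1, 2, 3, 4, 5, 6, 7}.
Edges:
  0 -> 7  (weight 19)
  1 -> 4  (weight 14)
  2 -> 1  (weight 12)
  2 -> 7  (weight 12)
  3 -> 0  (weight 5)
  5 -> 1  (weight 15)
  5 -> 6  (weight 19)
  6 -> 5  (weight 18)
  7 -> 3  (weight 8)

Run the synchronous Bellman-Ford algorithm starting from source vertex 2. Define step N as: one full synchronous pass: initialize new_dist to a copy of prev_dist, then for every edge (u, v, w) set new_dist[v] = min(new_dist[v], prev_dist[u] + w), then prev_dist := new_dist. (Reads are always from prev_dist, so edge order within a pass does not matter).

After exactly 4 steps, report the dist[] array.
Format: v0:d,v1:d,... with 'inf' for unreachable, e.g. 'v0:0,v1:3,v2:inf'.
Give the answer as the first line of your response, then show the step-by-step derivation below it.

v0:25,v1:12,v2:0,v3:20,v4:26,v5:inf,v6:inf,v7:12

step 1: dist = v0:inf,v1:12,v2:0,v3:inf,v4:inf,v5:inf,v6:inf,v7:12
step 2: dist = v0:inf,v1:12,v2:0,v3:20,v4:26,v5:inf,v6:inf,v7:12
step 3: dist = v0:25,v1:12,v2:0,v3:20,v4:26,v5:inf,v6:inf,v7:12
step 4: dist = v0:25,v1:12,v2:0,v3:20,v4:26,v5:inf,v6:inf,v7:12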